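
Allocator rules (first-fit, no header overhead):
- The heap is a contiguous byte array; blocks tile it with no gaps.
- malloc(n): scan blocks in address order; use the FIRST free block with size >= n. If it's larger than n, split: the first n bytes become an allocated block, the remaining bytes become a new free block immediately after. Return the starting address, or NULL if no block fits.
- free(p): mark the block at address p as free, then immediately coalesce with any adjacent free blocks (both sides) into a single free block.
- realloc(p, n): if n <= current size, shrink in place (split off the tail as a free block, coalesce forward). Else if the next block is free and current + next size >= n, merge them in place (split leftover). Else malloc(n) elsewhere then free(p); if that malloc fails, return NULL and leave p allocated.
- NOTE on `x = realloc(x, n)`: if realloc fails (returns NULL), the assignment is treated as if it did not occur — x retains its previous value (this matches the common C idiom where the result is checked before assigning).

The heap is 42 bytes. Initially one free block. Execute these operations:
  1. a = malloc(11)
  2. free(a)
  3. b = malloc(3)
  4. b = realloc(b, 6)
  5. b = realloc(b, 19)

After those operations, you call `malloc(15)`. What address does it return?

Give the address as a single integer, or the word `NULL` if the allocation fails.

Op 1: a = malloc(11) -> a = 0; heap: [0-10 ALLOC][11-41 FREE]
Op 2: free(a) -> (freed a); heap: [0-41 FREE]
Op 3: b = malloc(3) -> b = 0; heap: [0-2 ALLOC][3-41 FREE]
Op 4: b = realloc(b, 6) -> b = 0; heap: [0-5 ALLOC][6-41 FREE]
Op 5: b = realloc(b, 19) -> b = 0; heap: [0-18 ALLOC][19-41 FREE]
malloc(15): first-fit scan over [0-18 ALLOC][19-41 FREE] -> 19

Answer: 19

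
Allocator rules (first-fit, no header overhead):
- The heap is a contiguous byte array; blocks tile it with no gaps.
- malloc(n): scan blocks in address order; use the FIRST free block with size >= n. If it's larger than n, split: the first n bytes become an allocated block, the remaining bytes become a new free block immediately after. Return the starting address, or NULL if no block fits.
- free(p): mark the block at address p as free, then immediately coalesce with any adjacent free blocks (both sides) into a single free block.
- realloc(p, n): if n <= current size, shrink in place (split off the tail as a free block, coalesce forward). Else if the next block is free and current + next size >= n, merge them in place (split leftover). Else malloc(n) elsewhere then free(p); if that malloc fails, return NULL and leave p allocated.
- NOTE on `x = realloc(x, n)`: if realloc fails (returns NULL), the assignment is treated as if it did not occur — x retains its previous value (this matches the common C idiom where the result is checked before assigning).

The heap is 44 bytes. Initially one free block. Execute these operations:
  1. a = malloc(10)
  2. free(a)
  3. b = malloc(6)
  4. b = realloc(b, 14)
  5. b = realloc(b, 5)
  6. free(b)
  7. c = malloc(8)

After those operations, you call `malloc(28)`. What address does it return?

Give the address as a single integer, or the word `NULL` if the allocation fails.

Op 1: a = malloc(10) -> a = 0; heap: [0-9 ALLOC][10-43 FREE]
Op 2: free(a) -> (freed a); heap: [0-43 FREE]
Op 3: b = malloc(6) -> b = 0; heap: [0-5 ALLOC][6-43 FREE]
Op 4: b = realloc(b, 14) -> b = 0; heap: [0-13 ALLOC][14-43 FREE]
Op 5: b = realloc(b, 5) -> b = 0; heap: [0-4 ALLOC][5-43 FREE]
Op 6: free(b) -> (freed b); heap: [0-43 FREE]
Op 7: c = malloc(8) -> c = 0; heap: [0-7 ALLOC][8-43 FREE]
malloc(28): first-fit scan over [0-7 ALLOC][8-43 FREE] -> 8

Answer: 8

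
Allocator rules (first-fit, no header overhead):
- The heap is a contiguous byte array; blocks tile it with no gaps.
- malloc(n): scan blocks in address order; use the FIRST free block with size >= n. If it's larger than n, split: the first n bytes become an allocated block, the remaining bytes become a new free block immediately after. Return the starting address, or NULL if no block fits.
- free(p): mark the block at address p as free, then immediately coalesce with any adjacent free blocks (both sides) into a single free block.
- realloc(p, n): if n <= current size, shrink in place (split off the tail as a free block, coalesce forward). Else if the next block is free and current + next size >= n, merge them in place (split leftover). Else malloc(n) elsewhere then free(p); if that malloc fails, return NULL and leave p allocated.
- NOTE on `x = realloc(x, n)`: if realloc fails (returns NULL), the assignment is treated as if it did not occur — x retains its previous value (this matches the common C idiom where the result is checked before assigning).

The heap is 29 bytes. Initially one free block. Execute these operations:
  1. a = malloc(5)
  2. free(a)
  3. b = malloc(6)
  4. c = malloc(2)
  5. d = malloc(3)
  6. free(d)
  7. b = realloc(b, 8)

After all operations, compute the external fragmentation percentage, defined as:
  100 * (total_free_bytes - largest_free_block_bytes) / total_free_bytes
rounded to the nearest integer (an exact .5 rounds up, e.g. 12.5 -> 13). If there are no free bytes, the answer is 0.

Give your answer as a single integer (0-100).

Answer: 32

Derivation:
Op 1: a = malloc(5) -> a = 0; heap: [0-4 ALLOC][5-28 FREE]
Op 2: free(a) -> (freed a); heap: [0-28 FREE]
Op 3: b = malloc(6) -> b = 0; heap: [0-5 ALLOC][6-28 FREE]
Op 4: c = malloc(2) -> c = 6; heap: [0-5 ALLOC][6-7 ALLOC][8-28 FREE]
Op 5: d = malloc(3) -> d = 8; heap: [0-5 ALLOC][6-7 ALLOC][8-10 ALLOC][11-28 FREE]
Op 6: free(d) -> (freed d); heap: [0-5 ALLOC][6-7 ALLOC][8-28 FREE]
Op 7: b = realloc(b, 8) -> b = 8; heap: [0-5 FREE][6-7 ALLOC][8-15 ALLOC][16-28 FREE]
Free blocks: [6 13] total_free=19 largest=13 -> 100*(19-13)/19 = 600/19 ≈ 31.579 -> rounds to 32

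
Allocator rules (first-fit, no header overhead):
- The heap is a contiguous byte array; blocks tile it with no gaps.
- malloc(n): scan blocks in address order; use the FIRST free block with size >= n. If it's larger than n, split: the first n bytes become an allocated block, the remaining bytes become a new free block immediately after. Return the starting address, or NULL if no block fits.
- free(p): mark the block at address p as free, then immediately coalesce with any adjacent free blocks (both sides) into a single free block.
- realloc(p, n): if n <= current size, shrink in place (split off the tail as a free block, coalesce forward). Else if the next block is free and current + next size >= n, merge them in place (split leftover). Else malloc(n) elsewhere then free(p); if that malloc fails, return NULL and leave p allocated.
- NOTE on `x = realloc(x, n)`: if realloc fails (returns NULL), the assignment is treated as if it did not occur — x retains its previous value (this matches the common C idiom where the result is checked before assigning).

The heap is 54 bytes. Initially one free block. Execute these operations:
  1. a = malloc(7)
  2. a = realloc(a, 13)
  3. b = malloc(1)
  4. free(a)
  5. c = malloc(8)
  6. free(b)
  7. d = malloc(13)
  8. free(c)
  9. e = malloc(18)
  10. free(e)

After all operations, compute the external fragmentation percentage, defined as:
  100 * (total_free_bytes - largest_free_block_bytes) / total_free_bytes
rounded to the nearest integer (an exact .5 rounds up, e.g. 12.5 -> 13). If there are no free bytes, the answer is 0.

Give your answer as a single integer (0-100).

Answer: 20

Derivation:
Op 1: a = malloc(7) -> a = 0; heap: [0-6 ALLOC][7-53 FREE]
Op 2: a = realloc(a, 13) -> a = 0; heap: [0-12 ALLOC][13-53 FREE]
Op 3: b = malloc(1) -> b = 13; heap: [0-12 ALLOC][13-13 ALLOC][14-53 FREE]
Op 4: free(a) -> (freed a); heap: [0-12 FREE][13-13 ALLOC][14-53 FREE]
Op 5: c = malloc(8) -> c = 0; heap: [0-7 ALLOC][8-12 FREE][13-13 ALLOC][14-53 FREE]
Op 6: free(b) -> (freed b); heap: [0-7 ALLOC][8-53 FREE]
Op 7: d = malloc(13) -> d = 8; heap: [0-7 ALLOC][8-20 ALLOC][21-53 FREE]
Op 8: free(c) -> (freed c); heap: [0-7 FREE][8-20 ALLOC][21-53 FREE]
Op 9: e = malloc(18) -> e = 21; heap: [0-7 FREE][8-20 ALLOC][21-38 ALLOC][39-53 FREE]
Op 10: free(e) -> (freed e); heap: [0-7 FREE][8-20 ALLOC][21-53 FREE]
Free blocks: [8 33] total_free=41 largest=33 -> 100*(41-33)/41 = 800/41 ≈ 19.512 -> rounds to 20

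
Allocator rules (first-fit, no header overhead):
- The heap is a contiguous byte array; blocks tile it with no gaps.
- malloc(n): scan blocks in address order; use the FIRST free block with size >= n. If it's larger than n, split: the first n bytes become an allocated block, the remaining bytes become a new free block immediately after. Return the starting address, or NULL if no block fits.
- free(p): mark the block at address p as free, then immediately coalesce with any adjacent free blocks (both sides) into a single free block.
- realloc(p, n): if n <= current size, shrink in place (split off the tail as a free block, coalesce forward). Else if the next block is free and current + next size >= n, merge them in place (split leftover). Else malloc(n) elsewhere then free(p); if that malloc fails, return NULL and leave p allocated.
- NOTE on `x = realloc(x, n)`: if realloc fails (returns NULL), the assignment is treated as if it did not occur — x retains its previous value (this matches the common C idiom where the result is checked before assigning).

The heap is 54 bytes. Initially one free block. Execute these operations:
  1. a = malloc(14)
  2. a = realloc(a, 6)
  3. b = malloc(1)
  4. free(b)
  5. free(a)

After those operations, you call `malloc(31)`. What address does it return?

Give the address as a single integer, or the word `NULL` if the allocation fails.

Answer: 0

Derivation:
Op 1: a = malloc(14) -> a = 0; heap: [0-13 ALLOC][14-53 FREE]
Op 2: a = realloc(a, 6) -> a = 0; heap: [0-5 ALLOC][6-53 FREE]
Op 3: b = malloc(1) -> b = 6; heap: [0-5 ALLOC][6-6 ALLOC][7-53 FREE]
Op 4: free(b) -> (freed b); heap: [0-5 ALLOC][6-53 FREE]
Op 5: free(a) -> (freed a); heap: [0-53 FREE]
malloc(31): first-fit scan over [0-53 FREE] -> 0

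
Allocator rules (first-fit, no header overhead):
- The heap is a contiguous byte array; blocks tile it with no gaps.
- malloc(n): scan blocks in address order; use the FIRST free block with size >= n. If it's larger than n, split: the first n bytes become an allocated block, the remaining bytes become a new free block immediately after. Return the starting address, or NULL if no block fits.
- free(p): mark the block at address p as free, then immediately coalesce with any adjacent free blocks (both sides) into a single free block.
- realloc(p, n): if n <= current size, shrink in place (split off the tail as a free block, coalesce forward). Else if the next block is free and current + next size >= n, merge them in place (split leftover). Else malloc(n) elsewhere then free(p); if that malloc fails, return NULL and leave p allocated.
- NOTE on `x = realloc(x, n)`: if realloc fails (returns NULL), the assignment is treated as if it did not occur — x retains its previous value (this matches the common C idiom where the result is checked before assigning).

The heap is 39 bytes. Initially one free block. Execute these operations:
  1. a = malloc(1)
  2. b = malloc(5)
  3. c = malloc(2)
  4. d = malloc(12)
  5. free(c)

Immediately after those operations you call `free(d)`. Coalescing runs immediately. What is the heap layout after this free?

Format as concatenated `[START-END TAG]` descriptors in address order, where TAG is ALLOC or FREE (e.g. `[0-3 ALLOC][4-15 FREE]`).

Answer: [0-0 ALLOC][1-5 ALLOC][6-38 FREE]

Derivation:
Op 1: a = malloc(1) -> a = 0; heap: [0-0 ALLOC][1-38 FREE]
Op 2: b = malloc(5) -> b = 1; heap: [0-0 ALLOC][1-5 ALLOC][6-38 FREE]
Op 3: c = malloc(2) -> c = 6; heap: [0-0 ALLOC][1-5 ALLOC][6-7 ALLOC][8-38 FREE]
Op 4: d = malloc(12) -> d = 8; heap: [0-0 ALLOC][1-5 ALLOC][6-7 ALLOC][8-19 ALLOC][20-38 FREE]
Op 5: free(c) -> (freed c); heap: [0-0 ALLOC][1-5 ALLOC][6-7 FREE][8-19 ALLOC][20-38 FREE]
free(d): d = 8 -> block [8-19 ALLOC]; mark free, coalesce with adjacent free neighbors -> [0-0 ALLOC][1-5 ALLOC][6-38 FREE]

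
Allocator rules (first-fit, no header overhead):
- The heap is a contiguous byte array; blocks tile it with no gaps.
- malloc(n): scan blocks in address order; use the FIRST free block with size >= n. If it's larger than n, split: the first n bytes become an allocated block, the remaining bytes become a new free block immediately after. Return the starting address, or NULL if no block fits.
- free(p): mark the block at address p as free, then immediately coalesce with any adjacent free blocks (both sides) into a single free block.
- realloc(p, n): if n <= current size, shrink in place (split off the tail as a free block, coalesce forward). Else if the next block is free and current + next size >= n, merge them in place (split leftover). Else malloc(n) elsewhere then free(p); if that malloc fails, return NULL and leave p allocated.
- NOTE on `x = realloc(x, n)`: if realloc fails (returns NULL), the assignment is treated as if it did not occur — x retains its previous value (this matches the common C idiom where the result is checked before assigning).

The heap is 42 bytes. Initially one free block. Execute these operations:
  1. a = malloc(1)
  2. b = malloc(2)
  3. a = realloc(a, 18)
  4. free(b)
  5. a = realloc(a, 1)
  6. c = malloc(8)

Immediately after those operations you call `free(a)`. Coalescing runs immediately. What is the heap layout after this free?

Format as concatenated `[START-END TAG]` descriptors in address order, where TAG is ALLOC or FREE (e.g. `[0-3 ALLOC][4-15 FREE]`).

Answer: [0-3 FREE][4-11 ALLOC][12-41 FREE]

Derivation:
Op 1: a = malloc(1) -> a = 0; heap: [0-0 ALLOC][1-41 FREE]
Op 2: b = malloc(2) -> b = 1; heap: [0-0 ALLOC][1-2 ALLOC][3-41 FREE]
Op 3: a = realloc(a, 18) -> a = 3; heap: [0-0 FREE][1-2 ALLOC][3-20 ALLOC][21-41 FREE]
Op 4: free(b) -> (freed b); heap: [0-2 FREE][3-20 ALLOC][21-41 FREE]
Op 5: a = realloc(a, 1) -> a = 3; heap: [0-2 FREE][3-3 ALLOC][4-41 FREE]
Op 6: c = malloc(8) -> c = 4; heap: [0-2 FREE][3-3 ALLOC][4-11 ALLOC][12-41 FREE]
free(a): a = 3 -> block [3-3 ALLOC]; mark free, coalesce with adjacent free neighbors -> [0-3 FREE][4-11 ALLOC][12-41 FREE]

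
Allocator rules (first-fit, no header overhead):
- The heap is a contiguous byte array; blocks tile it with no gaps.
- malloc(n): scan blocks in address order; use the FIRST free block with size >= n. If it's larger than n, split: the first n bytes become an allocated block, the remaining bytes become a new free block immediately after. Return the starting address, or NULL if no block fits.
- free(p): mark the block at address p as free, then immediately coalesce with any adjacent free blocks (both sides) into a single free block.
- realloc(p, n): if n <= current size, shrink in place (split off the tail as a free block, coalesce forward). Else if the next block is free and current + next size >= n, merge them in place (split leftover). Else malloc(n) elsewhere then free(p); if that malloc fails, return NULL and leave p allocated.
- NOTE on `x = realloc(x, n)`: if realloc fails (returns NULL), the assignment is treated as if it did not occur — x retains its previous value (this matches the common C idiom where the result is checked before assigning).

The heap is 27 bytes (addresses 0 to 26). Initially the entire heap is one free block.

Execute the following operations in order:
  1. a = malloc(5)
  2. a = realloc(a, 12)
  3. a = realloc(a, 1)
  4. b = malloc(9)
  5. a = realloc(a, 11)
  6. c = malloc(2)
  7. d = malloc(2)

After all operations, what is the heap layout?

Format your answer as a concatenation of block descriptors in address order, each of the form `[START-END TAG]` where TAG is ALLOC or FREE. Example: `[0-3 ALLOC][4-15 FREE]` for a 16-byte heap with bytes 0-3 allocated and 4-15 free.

Answer: [0-0 FREE][1-9 ALLOC][10-20 ALLOC][21-22 ALLOC][23-24 ALLOC][25-26 FREE]

Derivation:
Op 1: a = malloc(5) -> a = 0; heap: [0-4 ALLOC][5-26 FREE]
Op 2: a = realloc(a, 12) -> a = 0; heap: [0-11 ALLOC][12-26 FREE]
Op 3: a = realloc(a, 1) -> a = 0; heap: [0-0 ALLOC][1-26 FREE]
Op 4: b = malloc(9) -> b = 1; heap: [0-0 ALLOC][1-9 ALLOC][10-26 FREE]
Op 5: a = realloc(a, 11) -> a = 10; heap: [0-0 FREE][1-9 ALLOC][10-20 ALLOC][21-26 FREE]
Op 6: c = malloc(2) -> c = 21; heap: [0-0 FREE][1-9 ALLOC][10-20 ALLOC][21-22 ALLOC][23-26 FREE]
Op 7: d = malloc(2) -> d = 23; heap: [0-0 FREE][1-9 ALLOC][10-20 ALLOC][21-22 ALLOC][23-24 ALLOC][25-26 FREE]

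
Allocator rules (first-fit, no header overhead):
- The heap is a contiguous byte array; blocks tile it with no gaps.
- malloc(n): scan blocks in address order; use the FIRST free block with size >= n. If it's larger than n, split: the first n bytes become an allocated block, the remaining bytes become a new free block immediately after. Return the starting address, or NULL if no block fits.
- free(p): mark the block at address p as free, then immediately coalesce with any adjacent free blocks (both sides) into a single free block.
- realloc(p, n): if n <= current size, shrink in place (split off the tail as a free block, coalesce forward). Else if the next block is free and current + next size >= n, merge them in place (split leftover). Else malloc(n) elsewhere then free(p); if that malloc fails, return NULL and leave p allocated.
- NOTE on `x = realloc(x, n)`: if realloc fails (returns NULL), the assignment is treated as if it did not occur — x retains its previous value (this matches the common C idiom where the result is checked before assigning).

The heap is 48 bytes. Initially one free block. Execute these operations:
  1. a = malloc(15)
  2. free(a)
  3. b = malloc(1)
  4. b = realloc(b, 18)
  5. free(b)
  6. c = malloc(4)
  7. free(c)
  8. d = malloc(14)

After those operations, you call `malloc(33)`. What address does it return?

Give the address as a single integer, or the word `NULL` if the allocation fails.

Answer: 14

Derivation:
Op 1: a = malloc(15) -> a = 0; heap: [0-14 ALLOC][15-47 FREE]
Op 2: free(a) -> (freed a); heap: [0-47 FREE]
Op 3: b = malloc(1) -> b = 0; heap: [0-0 ALLOC][1-47 FREE]
Op 4: b = realloc(b, 18) -> b = 0; heap: [0-17 ALLOC][18-47 FREE]
Op 5: free(b) -> (freed b); heap: [0-47 FREE]
Op 6: c = malloc(4) -> c = 0; heap: [0-3 ALLOC][4-47 FREE]
Op 7: free(c) -> (freed c); heap: [0-47 FREE]
Op 8: d = malloc(14) -> d = 0; heap: [0-13 ALLOC][14-47 FREE]
malloc(33): first-fit scan over [0-13 ALLOC][14-47 FREE] -> 14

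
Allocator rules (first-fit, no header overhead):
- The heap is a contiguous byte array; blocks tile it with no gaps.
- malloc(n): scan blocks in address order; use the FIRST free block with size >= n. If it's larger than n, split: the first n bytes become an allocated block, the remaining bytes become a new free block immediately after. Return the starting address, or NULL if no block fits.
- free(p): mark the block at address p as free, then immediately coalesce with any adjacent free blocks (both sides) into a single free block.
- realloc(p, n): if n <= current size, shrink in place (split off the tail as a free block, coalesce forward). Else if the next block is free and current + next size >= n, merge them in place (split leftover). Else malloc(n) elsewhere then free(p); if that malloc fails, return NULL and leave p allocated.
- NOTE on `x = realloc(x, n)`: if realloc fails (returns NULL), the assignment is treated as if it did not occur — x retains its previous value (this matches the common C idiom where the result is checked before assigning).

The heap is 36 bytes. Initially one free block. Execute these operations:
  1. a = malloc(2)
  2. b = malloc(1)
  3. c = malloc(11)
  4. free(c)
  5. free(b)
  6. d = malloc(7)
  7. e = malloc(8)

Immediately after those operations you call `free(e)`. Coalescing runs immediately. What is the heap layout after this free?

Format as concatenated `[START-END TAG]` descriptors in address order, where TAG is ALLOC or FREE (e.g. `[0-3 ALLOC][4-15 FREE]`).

Op 1: a = malloc(2) -> a = 0; heap: [0-1 ALLOC][2-35 FREE]
Op 2: b = malloc(1) -> b = 2; heap: [0-1 ALLOC][2-2 ALLOC][3-35 FREE]
Op 3: c = malloc(11) -> c = 3; heap: [0-1 ALLOC][2-2 ALLOC][3-13 ALLOC][14-35 FREE]
Op 4: free(c) -> (freed c); heap: [0-1 ALLOC][2-2 ALLOC][3-35 FREE]
Op 5: free(b) -> (freed b); heap: [0-1 ALLOC][2-35 FREE]
Op 6: d = malloc(7) -> d = 2; heap: [0-1 ALLOC][2-8 ALLOC][9-35 FREE]
Op 7: e = malloc(8) -> e = 9; heap: [0-1 ALLOC][2-8 ALLOC][9-16 ALLOC][17-35 FREE]
free(e): e = 9 -> block [9-16 ALLOC]; mark free, coalesce with adjacent free neighbors -> [0-1 ALLOC][2-8 ALLOC][9-35 FREE]

Answer: [0-1 ALLOC][2-8 ALLOC][9-35 FREE]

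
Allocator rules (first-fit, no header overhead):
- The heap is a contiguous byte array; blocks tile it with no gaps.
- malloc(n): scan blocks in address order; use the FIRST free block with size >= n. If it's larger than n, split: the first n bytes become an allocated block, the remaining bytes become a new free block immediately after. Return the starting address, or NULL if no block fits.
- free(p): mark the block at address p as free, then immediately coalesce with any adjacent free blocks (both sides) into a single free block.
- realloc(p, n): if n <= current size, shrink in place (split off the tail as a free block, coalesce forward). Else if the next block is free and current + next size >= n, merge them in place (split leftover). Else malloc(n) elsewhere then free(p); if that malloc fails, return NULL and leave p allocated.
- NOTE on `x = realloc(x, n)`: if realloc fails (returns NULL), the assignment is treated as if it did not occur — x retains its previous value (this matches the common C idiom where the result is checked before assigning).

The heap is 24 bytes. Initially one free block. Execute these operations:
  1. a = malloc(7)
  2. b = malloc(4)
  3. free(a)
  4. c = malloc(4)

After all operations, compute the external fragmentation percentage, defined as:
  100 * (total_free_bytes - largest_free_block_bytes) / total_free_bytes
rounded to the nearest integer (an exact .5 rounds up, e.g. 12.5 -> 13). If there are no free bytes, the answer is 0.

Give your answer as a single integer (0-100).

Answer: 19

Derivation:
Op 1: a = malloc(7) -> a = 0; heap: [0-6 ALLOC][7-23 FREE]
Op 2: b = malloc(4) -> b = 7; heap: [0-6 ALLOC][7-10 ALLOC][11-23 FREE]
Op 3: free(a) -> (freed a); heap: [0-6 FREE][7-10 ALLOC][11-23 FREE]
Op 4: c = malloc(4) -> c = 0; heap: [0-3 ALLOC][4-6 FREE][7-10 ALLOC][11-23 FREE]
Free blocks: [3 13] total_free=16 largest=13 -> 100*(16-13)/16 = 300/16 = 18.75 -> rounds to 19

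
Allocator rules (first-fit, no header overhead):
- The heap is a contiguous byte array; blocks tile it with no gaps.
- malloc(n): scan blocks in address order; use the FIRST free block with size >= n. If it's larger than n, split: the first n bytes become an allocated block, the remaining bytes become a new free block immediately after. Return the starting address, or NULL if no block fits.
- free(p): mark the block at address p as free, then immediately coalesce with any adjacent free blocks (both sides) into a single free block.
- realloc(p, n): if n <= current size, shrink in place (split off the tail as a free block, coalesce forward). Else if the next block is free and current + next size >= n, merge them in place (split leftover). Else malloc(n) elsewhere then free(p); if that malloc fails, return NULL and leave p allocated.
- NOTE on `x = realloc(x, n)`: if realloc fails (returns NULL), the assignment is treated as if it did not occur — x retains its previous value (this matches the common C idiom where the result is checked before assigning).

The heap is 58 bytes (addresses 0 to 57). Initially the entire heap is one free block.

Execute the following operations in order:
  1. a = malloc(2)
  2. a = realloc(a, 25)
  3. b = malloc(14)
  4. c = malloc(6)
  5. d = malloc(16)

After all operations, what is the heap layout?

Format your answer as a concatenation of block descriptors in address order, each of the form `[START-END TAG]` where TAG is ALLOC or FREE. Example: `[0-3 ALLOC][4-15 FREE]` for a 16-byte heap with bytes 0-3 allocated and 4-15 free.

Op 1: a = malloc(2) -> a = 0; heap: [0-1 ALLOC][2-57 FREE]
Op 2: a = realloc(a, 25) -> a = 0; heap: [0-24 ALLOC][25-57 FREE]
Op 3: b = malloc(14) -> b = 25; heap: [0-24 ALLOC][25-38 ALLOC][39-57 FREE]
Op 4: c = malloc(6) -> c = 39; heap: [0-24 ALLOC][25-38 ALLOC][39-44 ALLOC][45-57 FREE]
Op 5: d = malloc(16) -> d = NULL; heap: [0-24 ALLOC][25-38 ALLOC][39-44 ALLOC][45-57 FREE]

Answer: [0-24 ALLOC][25-38 ALLOC][39-44 ALLOC][45-57 FREE]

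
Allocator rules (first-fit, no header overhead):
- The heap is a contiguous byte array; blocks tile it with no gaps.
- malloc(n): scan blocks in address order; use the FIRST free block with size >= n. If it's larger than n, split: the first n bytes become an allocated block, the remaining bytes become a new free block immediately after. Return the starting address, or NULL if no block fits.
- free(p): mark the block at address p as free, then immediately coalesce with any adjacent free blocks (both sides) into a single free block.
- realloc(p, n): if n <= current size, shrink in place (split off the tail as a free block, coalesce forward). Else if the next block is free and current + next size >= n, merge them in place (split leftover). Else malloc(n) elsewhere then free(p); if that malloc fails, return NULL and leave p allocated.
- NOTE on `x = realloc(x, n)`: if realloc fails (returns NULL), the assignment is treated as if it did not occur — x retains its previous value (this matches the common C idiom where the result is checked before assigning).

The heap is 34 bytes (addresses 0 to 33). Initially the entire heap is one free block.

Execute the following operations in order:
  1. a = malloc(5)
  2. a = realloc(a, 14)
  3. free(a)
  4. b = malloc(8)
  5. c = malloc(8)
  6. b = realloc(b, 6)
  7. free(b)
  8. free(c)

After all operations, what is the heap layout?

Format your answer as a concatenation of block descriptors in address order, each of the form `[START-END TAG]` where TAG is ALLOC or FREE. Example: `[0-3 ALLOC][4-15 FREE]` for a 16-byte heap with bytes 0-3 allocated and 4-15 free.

Answer: [0-33 FREE]

Derivation:
Op 1: a = malloc(5) -> a = 0; heap: [0-4 ALLOC][5-33 FREE]
Op 2: a = realloc(a, 14) -> a = 0; heap: [0-13 ALLOC][14-33 FREE]
Op 3: free(a) -> (freed a); heap: [0-33 FREE]
Op 4: b = malloc(8) -> b = 0; heap: [0-7 ALLOC][8-33 FREE]
Op 5: c = malloc(8) -> c = 8; heap: [0-7 ALLOC][8-15 ALLOC][16-33 FREE]
Op 6: b = realloc(b, 6) -> b = 0; heap: [0-5 ALLOC][6-7 FREE][8-15 ALLOC][16-33 FREE]
Op 7: free(b) -> (freed b); heap: [0-7 FREE][8-15 ALLOC][16-33 FREE]
Op 8: free(c) -> (freed c); heap: [0-33 FREE]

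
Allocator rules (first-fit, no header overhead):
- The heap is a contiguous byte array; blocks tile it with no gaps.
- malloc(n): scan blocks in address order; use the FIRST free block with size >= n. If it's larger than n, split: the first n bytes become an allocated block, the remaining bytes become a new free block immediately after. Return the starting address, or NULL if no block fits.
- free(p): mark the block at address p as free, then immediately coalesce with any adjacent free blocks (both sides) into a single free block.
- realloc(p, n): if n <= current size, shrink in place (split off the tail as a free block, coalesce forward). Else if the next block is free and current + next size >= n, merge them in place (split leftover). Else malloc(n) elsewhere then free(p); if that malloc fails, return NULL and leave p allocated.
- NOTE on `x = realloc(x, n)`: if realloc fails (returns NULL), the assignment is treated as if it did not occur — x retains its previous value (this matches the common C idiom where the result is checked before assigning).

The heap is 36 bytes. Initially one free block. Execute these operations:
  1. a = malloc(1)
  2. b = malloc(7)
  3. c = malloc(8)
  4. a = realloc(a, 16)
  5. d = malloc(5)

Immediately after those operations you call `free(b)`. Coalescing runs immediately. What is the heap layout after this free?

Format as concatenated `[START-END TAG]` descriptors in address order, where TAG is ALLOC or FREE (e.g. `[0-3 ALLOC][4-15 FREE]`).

Answer: [0-7 FREE][8-15 ALLOC][16-31 ALLOC][32-35 FREE]

Derivation:
Op 1: a = malloc(1) -> a = 0; heap: [0-0 ALLOC][1-35 FREE]
Op 2: b = malloc(7) -> b = 1; heap: [0-0 ALLOC][1-7 ALLOC][8-35 FREE]
Op 3: c = malloc(8) -> c = 8; heap: [0-0 ALLOC][1-7 ALLOC][8-15 ALLOC][16-35 FREE]
Op 4: a = realloc(a, 16) -> a = 16; heap: [0-0 FREE][1-7 ALLOC][8-15 ALLOC][16-31 ALLOC][32-35 FREE]
Op 5: d = malloc(5) -> d = NULL; heap: [0-0 FREE][1-7 ALLOC][8-15 ALLOC][16-31 ALLOC][32-35 FREE]
free(b): b = 1 -> block [1-7 ALLOC]; mark free, coalesce with adjacent free neighbors -> [0-7 FREE][8-15 ALLOC][16-31 ALLOC][32-35 FREE]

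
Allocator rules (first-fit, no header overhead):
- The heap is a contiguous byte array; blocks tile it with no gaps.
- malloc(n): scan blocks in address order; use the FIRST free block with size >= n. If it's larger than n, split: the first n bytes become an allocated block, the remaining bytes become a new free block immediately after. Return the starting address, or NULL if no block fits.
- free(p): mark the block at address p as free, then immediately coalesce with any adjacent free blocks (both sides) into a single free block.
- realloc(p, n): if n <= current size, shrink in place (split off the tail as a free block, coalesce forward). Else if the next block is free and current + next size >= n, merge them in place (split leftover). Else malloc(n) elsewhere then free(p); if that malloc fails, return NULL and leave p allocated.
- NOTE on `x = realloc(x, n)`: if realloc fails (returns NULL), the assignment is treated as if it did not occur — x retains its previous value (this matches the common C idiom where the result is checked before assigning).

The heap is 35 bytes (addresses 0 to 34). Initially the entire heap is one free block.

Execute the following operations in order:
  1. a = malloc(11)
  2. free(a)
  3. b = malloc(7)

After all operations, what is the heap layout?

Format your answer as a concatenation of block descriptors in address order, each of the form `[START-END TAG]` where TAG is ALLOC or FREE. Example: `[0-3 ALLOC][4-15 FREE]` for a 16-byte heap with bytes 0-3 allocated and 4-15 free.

Op 1: a = malloc(11) -> a = 0; heap: [0-10 ALLOC][11-34 FREE]
Op 2: free(a) -> (freed a); heap: [0-34 FREE]
Op 3: b = malloc(7) -> b = 0; heap: [0-6 ALLOC][7-34 FREE]

Answer: [0-6 ALLOC][7-34 FREE]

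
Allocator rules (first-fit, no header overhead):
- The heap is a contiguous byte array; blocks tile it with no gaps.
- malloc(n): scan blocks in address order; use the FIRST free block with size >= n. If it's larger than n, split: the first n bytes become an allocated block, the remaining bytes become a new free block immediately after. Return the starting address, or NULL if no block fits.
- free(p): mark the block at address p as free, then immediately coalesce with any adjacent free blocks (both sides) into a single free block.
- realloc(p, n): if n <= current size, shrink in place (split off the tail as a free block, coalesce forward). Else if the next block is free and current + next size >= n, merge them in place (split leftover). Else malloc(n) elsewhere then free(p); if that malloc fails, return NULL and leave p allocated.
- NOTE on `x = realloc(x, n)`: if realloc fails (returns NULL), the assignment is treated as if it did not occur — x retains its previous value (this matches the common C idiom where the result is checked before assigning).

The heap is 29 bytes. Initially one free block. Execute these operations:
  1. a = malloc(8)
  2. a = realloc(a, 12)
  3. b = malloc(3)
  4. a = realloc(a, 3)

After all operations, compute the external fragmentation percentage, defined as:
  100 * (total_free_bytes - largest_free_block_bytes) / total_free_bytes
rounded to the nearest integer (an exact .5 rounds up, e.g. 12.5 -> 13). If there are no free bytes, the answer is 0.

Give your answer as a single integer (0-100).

Answer: 39

Derivation:
Op 1: a = malloc(8) -> a = 0; heap: [0-7 ALLOC][8-28 FREE]
Op 2: a = realloc(a, 12) -> a = 0; heap: [0-11 ALLOC][12-28 FREE]
Op 3: b = malloc(3) -> b = 12; heap: [0-11 ALLOC][12-14 ALLOC][15-28 FREE]
Op 4: a = realloc(a, 3) -> a = 0; heap: [0-2 ALLOC][3-11 FREE][12-14 ALLOC][15-28 FREE]
Free blocks: [9 14] total_free=23 largest=14 -> 100*(23-14)/23 = 900/23 ≈ 39.130 -> rounds to 39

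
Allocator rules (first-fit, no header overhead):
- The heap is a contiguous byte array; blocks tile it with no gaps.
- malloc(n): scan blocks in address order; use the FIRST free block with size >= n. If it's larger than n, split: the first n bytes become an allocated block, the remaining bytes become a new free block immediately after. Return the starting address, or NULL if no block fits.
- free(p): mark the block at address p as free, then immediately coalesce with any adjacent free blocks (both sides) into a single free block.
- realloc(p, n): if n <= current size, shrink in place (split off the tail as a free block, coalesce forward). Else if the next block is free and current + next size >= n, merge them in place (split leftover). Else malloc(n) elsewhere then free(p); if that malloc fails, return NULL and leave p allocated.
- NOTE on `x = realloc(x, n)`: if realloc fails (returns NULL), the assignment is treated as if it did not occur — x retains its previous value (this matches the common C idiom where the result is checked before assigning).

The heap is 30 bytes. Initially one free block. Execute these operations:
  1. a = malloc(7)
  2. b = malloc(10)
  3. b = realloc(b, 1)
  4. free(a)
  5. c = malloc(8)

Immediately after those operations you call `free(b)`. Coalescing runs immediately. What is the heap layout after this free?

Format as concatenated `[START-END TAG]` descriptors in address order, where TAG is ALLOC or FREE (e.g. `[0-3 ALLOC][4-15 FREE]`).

Op 1: a = malloc(7) -> a = 0; heap: [0-6 ALLOC][7-29 FREE]
Op 2: b = malloc(10) -> b = 7; heap: [0-6 ALLOC][7-16 ALLOC][17-29 FREE]
Op 3: b = realloc(b, 1) -> b = 7; heap: [0-6 ALLOC][7-7 ALLOC][8-29 FREE]
Op 4: free(a) -> (freed a); heap: [0-6 FREE][7-7 ALLOC][8-29 FREE]
Op 5: c = malloc(8) -> c = 8; heap: [0-6 FREE][7-7 ALLOC][8-15 ALLOC][16-29 FREE]
free(b): b = 7 -> block [7-7 ALLOC]; mark free, coalesce with adjacent free neighbors -> [0-7 FREE][8-15 ALLOC][16-29 FREE]

Answer: [0-7 FREE][8-15 ALLOC][16-29 FREE]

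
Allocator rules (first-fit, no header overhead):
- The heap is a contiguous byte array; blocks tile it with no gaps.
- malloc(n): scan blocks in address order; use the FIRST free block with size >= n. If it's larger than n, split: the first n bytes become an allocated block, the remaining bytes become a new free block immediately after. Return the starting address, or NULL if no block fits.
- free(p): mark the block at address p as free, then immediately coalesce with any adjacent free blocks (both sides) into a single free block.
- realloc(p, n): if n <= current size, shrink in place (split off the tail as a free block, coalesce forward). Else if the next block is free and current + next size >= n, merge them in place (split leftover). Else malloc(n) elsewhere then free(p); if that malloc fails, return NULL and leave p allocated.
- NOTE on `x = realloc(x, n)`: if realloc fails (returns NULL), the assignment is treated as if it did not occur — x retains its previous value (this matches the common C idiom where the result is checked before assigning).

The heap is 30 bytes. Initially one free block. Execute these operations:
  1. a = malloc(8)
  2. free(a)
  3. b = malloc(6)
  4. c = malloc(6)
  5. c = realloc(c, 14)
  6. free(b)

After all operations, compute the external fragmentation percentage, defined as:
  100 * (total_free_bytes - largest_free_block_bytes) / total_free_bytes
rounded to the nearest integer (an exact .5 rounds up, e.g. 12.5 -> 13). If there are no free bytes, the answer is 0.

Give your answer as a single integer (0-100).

Op 1: a = malloc(8) -> a = 0; heap: [0-7 ALLOC][8-29 FREE]
Op 2: free(a) -> (freed a); heap: [0-29 FREE]
Op 3: b = malloc(6) -> b = 0; heap: [0-5 ALLOC][6-29 FREE]
Op 4: c = malloc(6) -> c = 6; heap: [0-5 ALLOC][6-11 ALLOC][12-29 FREE]
Op 5: c = realloc(c, 14) -> c = 6; heap: [0-5 ALLOC][6-19 ALLOC][20-29 FREE]
Op 6: free(b) -> (freed b); heap: [0-5 FREE][6-19 ALLOC][20-29 FREE]
Free blocks: [6 10] total_free=16 largest=10 -> 100*(16-10)/16 = 600/16 = 37.5 -> rounds to 38

Answer: 38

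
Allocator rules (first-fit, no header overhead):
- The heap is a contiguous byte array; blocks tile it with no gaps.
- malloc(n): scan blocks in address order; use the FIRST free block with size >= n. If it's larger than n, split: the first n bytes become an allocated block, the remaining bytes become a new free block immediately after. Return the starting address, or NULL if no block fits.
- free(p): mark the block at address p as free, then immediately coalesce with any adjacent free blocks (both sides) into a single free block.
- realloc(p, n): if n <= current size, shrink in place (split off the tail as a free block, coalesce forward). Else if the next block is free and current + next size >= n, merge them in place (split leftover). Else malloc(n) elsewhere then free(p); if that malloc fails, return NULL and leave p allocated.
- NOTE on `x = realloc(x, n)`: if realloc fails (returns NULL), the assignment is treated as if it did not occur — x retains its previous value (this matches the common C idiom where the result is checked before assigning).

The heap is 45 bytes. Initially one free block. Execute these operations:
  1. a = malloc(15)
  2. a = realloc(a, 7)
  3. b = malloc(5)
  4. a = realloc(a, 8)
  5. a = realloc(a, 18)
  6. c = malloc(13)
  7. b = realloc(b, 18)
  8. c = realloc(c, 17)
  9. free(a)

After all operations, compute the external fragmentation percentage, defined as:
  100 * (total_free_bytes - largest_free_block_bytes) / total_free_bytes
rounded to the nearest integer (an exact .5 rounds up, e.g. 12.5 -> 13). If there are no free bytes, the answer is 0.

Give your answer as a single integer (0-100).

Answer: 33

Derivation:
Op 1: a = malloc(15) -> a = 0; heap: [0-14 ALLOC][15-44 FREE]
Op 2: a = realloc(a, 7) -> a = 0; heap: [0-6 ALLOC][7-44 FREE]
Op 3: b = malloc(5) -> b = 7; heap: [0-6 ALLOC][7-11 ALLOC][12-44 FREE]
Op 4: a = realloc(a, 8) -> a = 12; heap: [0-6 FREE][7-11 ALLOC][12-19 ALLOC][20-44 FREE]
Op 5: a = realloc(a, 18) -> a = 12; heap: [0-6 FREE][7-11 ALLOC][12-29 ALLOC][30-44 FREE]
Op 6: c = malloc(13) -> c = 30; heap: [0-6 FREE][7-11 ALLOC][12-29 ALLOC][30-42 ALLOC][43-44 FREE]
Op 7: b = realloc(b, 18) -> NULL (b unchanged); heap: [0-6 FREE][7-11 ALLOC][12-29 ALLOC][30-42 ALLOC][43-44 FREE]
Op 8: c = realloc(c, 17) -> NULL (c unchanged); heap: [0-6 FREE][7-11 ALLOC][12-29 ALLOC][30-42 ALLOC][43-44 FREE]
Op 9: free(a) -> (freed a); heap: [0-6 FREE][7-11 ALLOC][12-29 FREE][30-42 ALLOC][43-44 FREE]
Free blocks: [7 18 2] total_free=27 largest=18 -> 100*(27-18)/27 = 900/27 ≈ 33.333 -> rounds to 33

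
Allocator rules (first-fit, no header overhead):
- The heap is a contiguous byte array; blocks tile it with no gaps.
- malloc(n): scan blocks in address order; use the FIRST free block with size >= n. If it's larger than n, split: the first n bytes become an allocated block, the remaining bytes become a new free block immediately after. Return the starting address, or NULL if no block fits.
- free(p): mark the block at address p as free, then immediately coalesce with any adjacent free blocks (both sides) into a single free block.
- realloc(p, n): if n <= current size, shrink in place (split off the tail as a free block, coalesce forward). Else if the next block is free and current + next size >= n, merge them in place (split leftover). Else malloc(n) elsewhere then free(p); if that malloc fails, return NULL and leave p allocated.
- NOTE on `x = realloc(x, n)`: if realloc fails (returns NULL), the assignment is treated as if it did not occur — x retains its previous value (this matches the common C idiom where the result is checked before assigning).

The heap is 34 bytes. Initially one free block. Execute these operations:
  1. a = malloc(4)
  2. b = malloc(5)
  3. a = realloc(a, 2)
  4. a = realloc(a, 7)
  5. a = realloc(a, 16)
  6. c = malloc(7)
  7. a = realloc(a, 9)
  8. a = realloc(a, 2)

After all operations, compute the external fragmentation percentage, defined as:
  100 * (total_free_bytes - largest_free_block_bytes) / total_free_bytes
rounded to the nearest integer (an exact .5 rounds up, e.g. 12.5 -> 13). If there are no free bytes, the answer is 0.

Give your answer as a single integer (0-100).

Op 1: a = malloc(4) -> a = 0; heap: [0-3 ALLOC][4-33 FREE]
Op 2: b = malloc(5) -> b = 4; heap: [0-3 ALLOC][4-8 ALLOC][9-33 FREE]
Op 3: a = realloc(a, 2) -> a = 0; heap: [0-1 ALLOC][2-3 FREE][4-8 ALLOC][9-33 FREE]
Op 4: a = realloc(a, 7) -> a = 9; heap: [0-3 FREE][4-8 ALLOC][9-15 ALLOC][16-33 FREE]
Op 5: a = realloc(a, 16) -> a = 9; heap: [0-3 FREE][4-8 ALLOC][9-24 ALLOC][25-33 FREE]
Op 6: c = malloc(7) -> c = 25; heap: [0-3 FREE][4-8 ALLOC][9-24 ALLOC][25-31 ALLOC][32-33 FREE]
Op 7: a = realloc(a, 9) -> a = 9; heap: [0-3 FREE][4-8 ALLOC][9-17 ALLOC][18-24 FREE][25-31 ALLOC][32-33 FREE]
Op 8: a = realloc(a, 2) -> a = 9; heap: [0-3 FREE][4-8 ALLOC][9-10 ALLOC][11-24 FREE][25-31 ALLOC][32-33 FREE]
Free blocks: [4 14 2] total_free=20 largest=14 -> 100*(20-14)/20 = 600/20 = 30

Answer: 30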